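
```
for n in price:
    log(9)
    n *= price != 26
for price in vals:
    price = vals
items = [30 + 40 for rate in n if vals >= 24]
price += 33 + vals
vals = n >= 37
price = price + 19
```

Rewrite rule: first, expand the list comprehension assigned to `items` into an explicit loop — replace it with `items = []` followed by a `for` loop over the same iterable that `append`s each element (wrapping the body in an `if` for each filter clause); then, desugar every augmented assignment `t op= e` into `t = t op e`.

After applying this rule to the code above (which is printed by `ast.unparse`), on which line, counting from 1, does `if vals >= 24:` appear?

Transformed code:
for n in price:
    log(9)
    n = n * (price != 26)
for price in vals:
    price = vals
items = []
for rate in n:
    if vals >= 24:
        items.append(30 + 40)
price = price + (33 + vals)
vals = n >= 37
price = price + 19

8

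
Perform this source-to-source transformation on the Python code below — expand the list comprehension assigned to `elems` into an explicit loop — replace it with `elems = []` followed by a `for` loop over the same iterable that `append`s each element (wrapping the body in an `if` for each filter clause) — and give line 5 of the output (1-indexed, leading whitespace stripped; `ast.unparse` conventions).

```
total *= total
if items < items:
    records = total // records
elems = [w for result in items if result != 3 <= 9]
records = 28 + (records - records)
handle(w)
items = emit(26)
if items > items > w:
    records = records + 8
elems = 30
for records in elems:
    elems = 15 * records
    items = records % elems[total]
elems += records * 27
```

Transformed code:
total *= total
if items < items:
    records = total // records
elems = []
for result in items:
    if result != 3 <= 9:
        elems.append(w)
records = 28 + (records - records)
handle(w)
items = emit(26)
if items > items > w:
    records = records + 8
elems = 30
for records in elems:
    elems = 15 * records
    items = records % elems[total]
elems += records * 27

for result in items:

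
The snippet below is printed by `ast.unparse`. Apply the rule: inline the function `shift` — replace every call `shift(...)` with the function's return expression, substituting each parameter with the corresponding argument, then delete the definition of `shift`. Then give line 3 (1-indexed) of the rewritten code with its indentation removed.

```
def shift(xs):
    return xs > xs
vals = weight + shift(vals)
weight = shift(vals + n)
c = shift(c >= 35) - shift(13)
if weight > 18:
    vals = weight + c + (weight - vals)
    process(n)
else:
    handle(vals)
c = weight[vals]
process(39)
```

Transformed code:
vals = weight + (vals > vals)
weight = vals + n > vals + n
c = ((c >= 35) > (c >= 35)) - (13 > 13)
if weight > 18:
    vals = weight + c + (weight - vals)
    process(n)
else:
    handle(vals)
c = weight[vals]
process(39)

c = ((c >= 35) > (c >= 35)) - (13 > 13)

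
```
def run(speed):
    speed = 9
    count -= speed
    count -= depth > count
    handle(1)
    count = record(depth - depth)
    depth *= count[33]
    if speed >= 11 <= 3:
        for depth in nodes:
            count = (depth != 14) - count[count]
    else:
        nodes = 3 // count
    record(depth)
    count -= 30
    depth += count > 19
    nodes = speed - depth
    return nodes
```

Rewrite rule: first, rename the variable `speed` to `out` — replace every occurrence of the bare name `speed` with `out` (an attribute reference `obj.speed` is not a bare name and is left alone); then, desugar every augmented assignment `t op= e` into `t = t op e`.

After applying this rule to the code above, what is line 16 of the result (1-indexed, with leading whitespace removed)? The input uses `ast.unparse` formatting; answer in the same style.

nodes = out - depth

Transformed code:
def run(out):
    out = 9
    count = count - out
    count = count - (depth > count)
    handle(1)
    count = record(depth - depth)
    depth = depth * count[33]
    if out >= 11 <= 3:
        for depth in nodes:
            count = (depth != 14) - count[count]
    else:
        nodes = 3 // count
    record(depth)
    count = count - 30
    depth = depth + (count > 19)
    nodes = out - depth
    return nodes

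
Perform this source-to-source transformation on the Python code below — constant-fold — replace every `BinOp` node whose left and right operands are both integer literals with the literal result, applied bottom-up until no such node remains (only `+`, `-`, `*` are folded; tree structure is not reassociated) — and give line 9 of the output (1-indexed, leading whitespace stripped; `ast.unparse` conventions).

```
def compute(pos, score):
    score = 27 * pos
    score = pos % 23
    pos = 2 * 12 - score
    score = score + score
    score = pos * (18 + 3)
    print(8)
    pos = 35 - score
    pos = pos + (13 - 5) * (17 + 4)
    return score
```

Transformed code:
def compute(pos, score):
    score = 27 * pos
    score = pos % 23
    pos = 24 - score
    score = score + score
    score = pos * 21
    print(8)
    pos = 35 - score
    pos = pos + 168
    return score

pos = pos + 168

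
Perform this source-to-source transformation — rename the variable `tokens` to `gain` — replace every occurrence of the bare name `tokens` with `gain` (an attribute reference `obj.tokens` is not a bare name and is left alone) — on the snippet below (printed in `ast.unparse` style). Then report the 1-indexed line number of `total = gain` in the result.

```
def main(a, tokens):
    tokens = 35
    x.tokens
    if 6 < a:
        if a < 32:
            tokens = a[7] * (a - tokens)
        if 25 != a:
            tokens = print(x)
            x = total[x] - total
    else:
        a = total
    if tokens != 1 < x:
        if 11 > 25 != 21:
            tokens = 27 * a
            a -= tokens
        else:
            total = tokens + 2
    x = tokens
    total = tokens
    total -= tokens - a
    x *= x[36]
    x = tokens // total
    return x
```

Transformed code:
def main(a, gain):
    gain = 35
    x.tokens
    if 6 < a:
        if a < 32:
            gain = a[7] * (a - gain)
        if 25 != a:
            gain = print(x)
            x = total[x] - total
    else:
        a = total
    if gain != 1 < x:
        if 11 > 25 != 21:
            gain = 27 * a
            a -= gain
        else:
            total = gain + 2
    x = gain
    total = gain
    total -= gain - a
    x *= x[36]
    x = gain // total
    return x

19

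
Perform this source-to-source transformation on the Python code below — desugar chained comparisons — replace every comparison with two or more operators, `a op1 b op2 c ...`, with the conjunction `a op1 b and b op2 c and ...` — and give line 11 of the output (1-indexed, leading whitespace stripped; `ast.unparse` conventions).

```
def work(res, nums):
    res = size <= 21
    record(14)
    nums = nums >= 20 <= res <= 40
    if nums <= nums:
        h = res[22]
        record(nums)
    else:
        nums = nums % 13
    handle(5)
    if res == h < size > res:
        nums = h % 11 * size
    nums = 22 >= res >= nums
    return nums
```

Transformed code:
def work(res, nums):
    res = size <= 21
    record(14)
    nums = nums >= 20 and 20 <= res and (res <= 40)
    if nums <= nums:
        h = res[22]
        record(nums)
    else:
        nums = nums % 13
    handle(5)
    if res == h and h < size and (size > res):
        nums = h % 11 * size
    nums = 22 >= res and res >= nums
    return nums

if res == h and h < size and (size > res):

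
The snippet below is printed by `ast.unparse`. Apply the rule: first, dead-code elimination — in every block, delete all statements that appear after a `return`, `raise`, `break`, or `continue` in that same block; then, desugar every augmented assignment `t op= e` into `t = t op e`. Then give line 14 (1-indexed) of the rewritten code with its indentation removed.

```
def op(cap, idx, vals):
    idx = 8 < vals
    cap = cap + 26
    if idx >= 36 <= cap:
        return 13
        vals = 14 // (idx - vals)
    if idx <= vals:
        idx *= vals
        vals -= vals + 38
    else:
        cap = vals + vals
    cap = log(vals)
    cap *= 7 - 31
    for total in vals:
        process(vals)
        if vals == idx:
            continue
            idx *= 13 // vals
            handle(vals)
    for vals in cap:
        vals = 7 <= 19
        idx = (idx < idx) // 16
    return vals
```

process(vals)

Transformed code:
def op(cap, idx, vals):
    idx = 8 < vals
    cap = cap + 26
    if idx >= 36 <= cap:
        return 13
    if idx <= vals:
        idx = idx * vals
        vals = vals - (vals + 38)
    else:
        cap = vals + vals
    cap = log(vals)
    cap = cap * (7 - 31)
    for total in vals:
        process(vals)
        if vals == idx:
            continue
    for vals in cap:
        vals = 7 <= 19
        idx = (idx < idx) // 16
    return vals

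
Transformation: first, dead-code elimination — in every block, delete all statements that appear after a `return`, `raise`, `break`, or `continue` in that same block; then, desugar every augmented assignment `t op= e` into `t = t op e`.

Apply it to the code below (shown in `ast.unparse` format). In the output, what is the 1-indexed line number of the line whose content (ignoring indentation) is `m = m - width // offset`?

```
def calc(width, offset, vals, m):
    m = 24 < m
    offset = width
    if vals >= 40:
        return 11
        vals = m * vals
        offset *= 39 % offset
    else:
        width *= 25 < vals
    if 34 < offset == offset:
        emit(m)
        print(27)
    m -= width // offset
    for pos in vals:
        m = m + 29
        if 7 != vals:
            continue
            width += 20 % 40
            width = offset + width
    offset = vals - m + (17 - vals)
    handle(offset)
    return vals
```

Transformed code:
def calc(width, offset, vals, m):
    m = 24 < m
    offset = width
    if vals >= 40:
        return 11
    else:
        width = width * (25 < vals)
    if 34 < offset == offset:
        emit(m)
        print(27)
    m = m - width // offset
    for pos in vals:
        m = m + 29
        if 7 != vals:
            continue
    offset = vals - m + (17 - vals)
    handle(offset)
    return vals

11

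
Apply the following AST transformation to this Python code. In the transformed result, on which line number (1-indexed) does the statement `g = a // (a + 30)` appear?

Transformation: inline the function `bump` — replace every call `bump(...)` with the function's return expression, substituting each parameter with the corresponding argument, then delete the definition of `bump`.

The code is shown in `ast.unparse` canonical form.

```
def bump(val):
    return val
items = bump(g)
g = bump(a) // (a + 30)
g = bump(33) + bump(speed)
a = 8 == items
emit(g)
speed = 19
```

2

Transformed code:
items = g
g = a // (a + 30)
g = 33 + speed
a = 8 == items
emit(g)
speed = 19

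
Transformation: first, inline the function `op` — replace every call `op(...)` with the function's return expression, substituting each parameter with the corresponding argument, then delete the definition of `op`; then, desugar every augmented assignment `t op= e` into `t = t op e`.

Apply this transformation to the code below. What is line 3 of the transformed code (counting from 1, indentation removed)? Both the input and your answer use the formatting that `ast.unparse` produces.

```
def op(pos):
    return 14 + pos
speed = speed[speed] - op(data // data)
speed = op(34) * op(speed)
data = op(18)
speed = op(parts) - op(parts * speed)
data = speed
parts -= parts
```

Transformed code:
speed = speed[speed] - (14 + data // data)
speed = (14 + 34) * (14 + speed)
data = 14 + 18
speed = 14 + parts - (14 + parts * speed)
data = speed
parts = parts - parts

data = 14 + 18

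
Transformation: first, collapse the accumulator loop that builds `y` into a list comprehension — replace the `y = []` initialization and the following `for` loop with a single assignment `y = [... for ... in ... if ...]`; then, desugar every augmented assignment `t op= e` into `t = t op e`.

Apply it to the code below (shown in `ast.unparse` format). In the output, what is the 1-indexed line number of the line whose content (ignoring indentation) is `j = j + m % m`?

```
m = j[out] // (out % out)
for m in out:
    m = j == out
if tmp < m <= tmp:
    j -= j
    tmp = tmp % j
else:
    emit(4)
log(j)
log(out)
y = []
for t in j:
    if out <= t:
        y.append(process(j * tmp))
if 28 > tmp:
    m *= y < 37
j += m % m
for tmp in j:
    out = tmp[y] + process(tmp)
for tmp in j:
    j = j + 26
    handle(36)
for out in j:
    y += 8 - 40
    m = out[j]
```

Transformed code:
m = j[out] // (out % out)
for m in out:
    m = j == out
if tmp < m <= tmp:
    j = j - j
    tmp = tmp % j
else:
    emit(4)
log(j)
log(out)
y = [process(j * tmp) for t in j if out <= t]
if 28 > tmp:
    m = m * (y < 37)
j = j + m % m
for tmp in j:
    out = tmp[y] + process(tmp)
for tmp in j:
    j = j + 26
    handle(36)
for out in j:
    y = y + (8 - 40)
    m = out[j]

14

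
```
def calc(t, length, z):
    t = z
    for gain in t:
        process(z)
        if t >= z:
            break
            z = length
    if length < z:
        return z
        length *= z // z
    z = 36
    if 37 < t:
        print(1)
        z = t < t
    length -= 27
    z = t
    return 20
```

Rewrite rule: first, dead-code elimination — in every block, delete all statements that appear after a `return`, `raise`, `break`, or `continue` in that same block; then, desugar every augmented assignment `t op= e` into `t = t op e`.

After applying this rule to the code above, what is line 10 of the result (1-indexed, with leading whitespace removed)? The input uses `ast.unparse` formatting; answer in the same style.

Transformed code:
def calc(t, length, z):
    t = z
    for gain in t:
        process(z)
        if t >= z:
            break
    if length < z:
        return z
    z = 36
    if 37 < t:
        print(1)
        z = t < t
    length = length - 27
    z = t
    return 20

if 37 < t:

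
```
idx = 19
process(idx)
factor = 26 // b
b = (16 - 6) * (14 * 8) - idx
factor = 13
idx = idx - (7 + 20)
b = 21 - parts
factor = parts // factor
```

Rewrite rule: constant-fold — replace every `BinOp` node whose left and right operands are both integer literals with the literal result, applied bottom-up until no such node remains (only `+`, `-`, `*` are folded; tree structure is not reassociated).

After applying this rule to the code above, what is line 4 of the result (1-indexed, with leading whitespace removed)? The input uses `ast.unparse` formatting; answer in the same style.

b = 1120 - idx

Transformed code:
idx = 19
process(idx)
factor = 26 // b
b = 1120 - idx
factor = 13
idx = idx - 27
b = 21 - parts
factor = parts // factor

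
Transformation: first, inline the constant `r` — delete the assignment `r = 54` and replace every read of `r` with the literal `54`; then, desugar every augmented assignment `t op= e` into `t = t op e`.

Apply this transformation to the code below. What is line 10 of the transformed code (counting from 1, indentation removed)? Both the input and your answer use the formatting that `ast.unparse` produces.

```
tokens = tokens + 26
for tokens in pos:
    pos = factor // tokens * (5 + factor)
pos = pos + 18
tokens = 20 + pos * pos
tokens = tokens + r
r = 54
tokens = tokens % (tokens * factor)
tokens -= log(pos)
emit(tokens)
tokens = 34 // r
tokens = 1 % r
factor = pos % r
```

tokens = 34 // 54

Transformed code:
tokens = tokens + 26
for tokens in pos:
    pos = factor // tokens * (5 + factor)
pos = pos + 18
tokens = 20 + pos * pos
tokens = tokens + 54
tokens = tokens % (tokens * factor)
tokens = tokens - log(pos)
emit(tokens)
tokens = 34 // 54
tokens = 1 % 54
factor = pos % 54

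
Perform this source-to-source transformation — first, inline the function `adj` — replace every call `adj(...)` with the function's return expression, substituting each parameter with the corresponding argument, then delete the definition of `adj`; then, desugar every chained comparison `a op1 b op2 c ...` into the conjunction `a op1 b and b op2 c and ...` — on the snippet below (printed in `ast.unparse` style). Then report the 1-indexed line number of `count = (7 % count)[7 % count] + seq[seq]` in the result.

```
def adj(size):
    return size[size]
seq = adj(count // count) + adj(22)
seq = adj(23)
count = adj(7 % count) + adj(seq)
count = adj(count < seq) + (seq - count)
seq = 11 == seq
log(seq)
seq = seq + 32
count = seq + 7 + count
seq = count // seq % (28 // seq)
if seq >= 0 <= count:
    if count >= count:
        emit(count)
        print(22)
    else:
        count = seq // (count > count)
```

Transformed code:
seq = (count // count)[count // count] + 22[22]
seq = 23[23]
count = (7 % count)[7 % count] + seq[seq]
count = (count < seq)[count < seq] + (seq - count)
seq = 11 == seq
log(seq)
seq = seq + 32
count = seq + 7 + count
seq = count // seq % (28 // seq)
if seq >= 0 and 0 <= count:
    if count >= count:
        emit(count)
        print(22)
    else:
        count = seq // (count > count)

3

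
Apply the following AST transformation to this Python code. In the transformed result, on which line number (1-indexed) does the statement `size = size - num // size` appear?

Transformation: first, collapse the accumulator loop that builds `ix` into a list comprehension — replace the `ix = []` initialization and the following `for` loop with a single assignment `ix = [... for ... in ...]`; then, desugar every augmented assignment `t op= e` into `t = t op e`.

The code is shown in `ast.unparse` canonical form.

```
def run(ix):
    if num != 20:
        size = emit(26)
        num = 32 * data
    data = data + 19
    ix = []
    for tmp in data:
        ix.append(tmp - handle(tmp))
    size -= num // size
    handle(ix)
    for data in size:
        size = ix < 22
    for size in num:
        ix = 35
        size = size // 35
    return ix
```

7

Transformed code:
def run(ix):
    if num != 20:
        size = emit(26)
        num = 32 * data
    data = data + 19
    ix = [tmp - handle(tmp) for tmp in data]
    size = size - num // size
    handle(ix)
    for data in size:
        size = ix < 22
    for size in num:
        ix = 35
        size = size // 35
    return ix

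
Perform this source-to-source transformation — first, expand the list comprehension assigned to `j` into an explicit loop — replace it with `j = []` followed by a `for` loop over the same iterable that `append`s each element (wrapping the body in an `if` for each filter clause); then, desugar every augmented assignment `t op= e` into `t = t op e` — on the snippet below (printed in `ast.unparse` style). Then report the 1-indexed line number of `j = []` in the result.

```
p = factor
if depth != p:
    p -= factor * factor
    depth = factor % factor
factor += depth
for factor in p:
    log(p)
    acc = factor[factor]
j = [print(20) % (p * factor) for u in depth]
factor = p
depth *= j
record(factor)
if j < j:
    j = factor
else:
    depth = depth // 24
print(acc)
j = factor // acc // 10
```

9

Transformed code:
p = factor
if depth != p:
    p = p - factor * factor
    depth = factor % factor
factor = factor + depth
for factor in p:
    log(p)
    acc = factor[factor]
j = []
for u in depth:
    j.append(print(20) % (p * factor))
factor = p
depth = depth * j
record(factor)
if j < j:
    j = factor
else:
    depth = depth // 24
print(acc)
j = factor // acc // 10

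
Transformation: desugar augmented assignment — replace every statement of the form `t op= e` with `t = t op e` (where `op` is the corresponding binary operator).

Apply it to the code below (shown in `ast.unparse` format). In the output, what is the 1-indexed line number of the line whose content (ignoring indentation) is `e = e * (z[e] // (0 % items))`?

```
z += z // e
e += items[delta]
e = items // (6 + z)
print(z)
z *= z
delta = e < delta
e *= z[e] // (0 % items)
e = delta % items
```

Transformed code:
z = z + z // e
e = e + items[delta]
e = items // (6 + z)
print(z)
z = z * z
delta = e < delta
e = e * (z[e] // (0 % items))
e = delta % items

7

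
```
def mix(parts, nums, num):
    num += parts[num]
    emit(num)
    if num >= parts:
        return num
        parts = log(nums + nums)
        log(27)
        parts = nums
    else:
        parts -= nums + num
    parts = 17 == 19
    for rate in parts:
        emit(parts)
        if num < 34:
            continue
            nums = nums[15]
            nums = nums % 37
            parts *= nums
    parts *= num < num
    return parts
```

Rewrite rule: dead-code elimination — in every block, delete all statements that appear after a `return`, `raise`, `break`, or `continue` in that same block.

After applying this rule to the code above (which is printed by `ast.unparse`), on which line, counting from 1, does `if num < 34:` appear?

Transformed code:
def mix(parts, nums, num):
    num += parts[num]
    emit(num)
    if num >= parts:
        return num
    else:
        parts -= nums + num
    parts = 17 == 19
    for rate in parts:
        emit(parts)
        if num < 34:
            continue
    parts *= num < num
    return parts

11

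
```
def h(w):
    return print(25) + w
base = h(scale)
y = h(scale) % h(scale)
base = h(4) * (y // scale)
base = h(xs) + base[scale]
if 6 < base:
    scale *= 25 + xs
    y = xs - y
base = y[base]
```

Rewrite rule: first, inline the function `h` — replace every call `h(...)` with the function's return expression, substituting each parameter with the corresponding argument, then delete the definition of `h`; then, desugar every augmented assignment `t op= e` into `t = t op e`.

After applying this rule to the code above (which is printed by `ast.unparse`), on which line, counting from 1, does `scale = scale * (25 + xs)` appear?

Transformed code:
base = print(25) + scale
y = (print(25) + scale) % (print(25) + scale)
base = (print(25) + 4) * (y // scale)
base = print(25) + xs + base[scale]
if 6 < base:
    scale = scale * (25 + xs)
    y = xs - y
base = y[base]

6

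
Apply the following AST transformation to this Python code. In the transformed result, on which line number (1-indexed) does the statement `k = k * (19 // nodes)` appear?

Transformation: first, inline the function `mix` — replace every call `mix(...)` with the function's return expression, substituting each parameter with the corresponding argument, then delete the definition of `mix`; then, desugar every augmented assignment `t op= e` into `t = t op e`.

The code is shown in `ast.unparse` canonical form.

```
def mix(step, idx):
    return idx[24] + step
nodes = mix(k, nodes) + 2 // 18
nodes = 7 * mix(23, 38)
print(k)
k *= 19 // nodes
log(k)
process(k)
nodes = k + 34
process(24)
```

Transformed code:
nodes = nodes[24] + k + 2 // 18
nodes = 7 * (38[24] + 23)
print(k)
k = k * (19 // nodes)
log(k)
process(k)
nodes = k + 34
process(24)

4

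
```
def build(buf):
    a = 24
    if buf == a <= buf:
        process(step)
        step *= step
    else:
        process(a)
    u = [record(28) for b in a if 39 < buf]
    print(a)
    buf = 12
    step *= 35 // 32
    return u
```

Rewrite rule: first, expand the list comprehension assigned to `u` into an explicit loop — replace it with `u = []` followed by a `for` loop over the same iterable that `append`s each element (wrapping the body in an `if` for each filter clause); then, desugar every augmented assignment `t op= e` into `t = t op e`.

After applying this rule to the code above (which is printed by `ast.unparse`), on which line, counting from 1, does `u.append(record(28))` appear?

11

Transformed code:
def build(buf):
    a = 24
    if buf == a <= buf:
        process(step)
        step = step * step
    else:
        process(a)
    u = []
    for b in a:
        if 39 < buf:
            u.append(record(28))
    print(a)
    buf = 12
    step = step * (35 // 32)
    return u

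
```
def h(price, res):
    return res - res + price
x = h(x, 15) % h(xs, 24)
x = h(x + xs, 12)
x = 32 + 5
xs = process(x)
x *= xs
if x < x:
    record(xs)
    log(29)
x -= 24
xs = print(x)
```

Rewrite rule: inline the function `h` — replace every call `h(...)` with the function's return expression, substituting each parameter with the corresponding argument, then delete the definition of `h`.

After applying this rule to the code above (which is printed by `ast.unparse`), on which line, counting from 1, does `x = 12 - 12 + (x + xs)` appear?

Transformed code:
x = (15 - 15 + x) % (24 - 24 + xs)
x = 12 - 12 + (x + xs)
x = 32 + 5
xs = process(x)
x *= xs
if x < x:
    record(xs)
    log(29)
x -= 24
xs = print(x)

2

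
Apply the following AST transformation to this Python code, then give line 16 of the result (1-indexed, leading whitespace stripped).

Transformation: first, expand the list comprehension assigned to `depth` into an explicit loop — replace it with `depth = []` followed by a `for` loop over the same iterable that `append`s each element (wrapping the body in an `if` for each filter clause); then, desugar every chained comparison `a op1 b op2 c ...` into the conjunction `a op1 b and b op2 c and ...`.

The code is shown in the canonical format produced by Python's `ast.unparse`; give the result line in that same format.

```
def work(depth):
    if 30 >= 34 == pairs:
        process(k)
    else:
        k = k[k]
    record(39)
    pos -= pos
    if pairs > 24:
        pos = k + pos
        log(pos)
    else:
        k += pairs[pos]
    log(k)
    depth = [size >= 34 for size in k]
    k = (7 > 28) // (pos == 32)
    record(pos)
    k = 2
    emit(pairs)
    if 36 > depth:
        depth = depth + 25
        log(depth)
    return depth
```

depth.append(size >= 34)

Transformed code:
def work(depth):
    if 30 >= 34 and 34 == pairs:
        process(k)
    else:
        k = k[k]
    record(39)
    pos -= pos
    if pairs > 24:
        pos = k + pos
        log(pos)
    else:
        k += pairs[pos]
    log(k)
    depth = []
    for size in k:
        depth.append(size >= 34)
    k = (7 > 28) // (pos == 32)
    record(pos)
    k = 2
    emit(pairs)
    if 36 > depth:
        depth = depth + 25
        log(depth)
    return depth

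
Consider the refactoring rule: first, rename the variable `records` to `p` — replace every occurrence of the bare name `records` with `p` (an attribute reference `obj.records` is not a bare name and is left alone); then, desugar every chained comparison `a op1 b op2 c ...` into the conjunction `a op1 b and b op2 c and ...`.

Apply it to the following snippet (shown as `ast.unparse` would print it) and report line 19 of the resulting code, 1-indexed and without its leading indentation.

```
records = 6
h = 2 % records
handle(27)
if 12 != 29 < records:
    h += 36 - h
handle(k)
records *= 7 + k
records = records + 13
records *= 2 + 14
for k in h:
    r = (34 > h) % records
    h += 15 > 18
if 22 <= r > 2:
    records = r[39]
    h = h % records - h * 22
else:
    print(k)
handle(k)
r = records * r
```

Transformed code:
p = 6
h = 2 % p
handle(27)
if 12 != 29 and 29 < p:
    h += 36 - h
handle(k)
p *= 7 + k
p = p + 13
p *= 2 + 14
for k in h:
    r = (34 > h) % p
    h += 15 > 18
if 22 <= r and r > 2:
    p = r[39]
    h = h % p - h * 22
else:
    print(k)
handle(k)
r = p * r

r = p * r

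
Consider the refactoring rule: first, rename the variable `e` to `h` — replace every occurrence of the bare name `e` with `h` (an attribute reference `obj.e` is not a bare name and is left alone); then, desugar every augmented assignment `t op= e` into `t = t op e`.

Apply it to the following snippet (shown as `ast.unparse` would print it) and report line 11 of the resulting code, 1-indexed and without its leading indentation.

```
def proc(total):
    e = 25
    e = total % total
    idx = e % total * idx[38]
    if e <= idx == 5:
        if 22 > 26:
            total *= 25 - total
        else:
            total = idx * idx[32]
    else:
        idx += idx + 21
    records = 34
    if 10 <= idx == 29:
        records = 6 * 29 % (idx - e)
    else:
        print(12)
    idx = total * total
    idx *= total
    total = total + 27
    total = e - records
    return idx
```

idx = idx + (idx + 21)

Transformed code:
def proc(total):
    h = 25
    h = total % total
    idx = h % total * idx[38]
    if h <= idx == 5:
        if 22 > 26:
            total = total * (25 - total)
        else:
            total = idx * idx[32]
    else:
        idx = idx + (idx + 21)
    records = 34
    if 10 <= idx == 29:
        records = 6 * 29 % (idx - h)
    else:
        print(12)
    idx = total * total
    idx = idx * total
    total = total + 27
    total = h - records
    return idx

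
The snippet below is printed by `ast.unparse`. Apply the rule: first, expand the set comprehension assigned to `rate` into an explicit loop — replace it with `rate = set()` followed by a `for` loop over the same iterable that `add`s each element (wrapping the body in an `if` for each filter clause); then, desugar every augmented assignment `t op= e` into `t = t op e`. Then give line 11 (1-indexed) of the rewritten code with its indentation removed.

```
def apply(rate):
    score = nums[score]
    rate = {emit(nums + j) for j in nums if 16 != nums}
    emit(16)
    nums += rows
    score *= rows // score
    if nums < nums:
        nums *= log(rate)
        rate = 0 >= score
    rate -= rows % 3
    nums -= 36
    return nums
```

Transformed code:
def apply(rate):
    score = nums[score]
    rate = set()
    for j in nums:
        if 16 != nums:
            rate.add(emit(nums + j))
    emit(16)
    nums = nums + rows
    score = score * (rows // score)
    if nums < nums:
        nums = nums * log(rate)
        rate = 0 >= score
    rate = rate - rows % 3
    nums = nums - 36
    return nums

nums = nums * log(rate)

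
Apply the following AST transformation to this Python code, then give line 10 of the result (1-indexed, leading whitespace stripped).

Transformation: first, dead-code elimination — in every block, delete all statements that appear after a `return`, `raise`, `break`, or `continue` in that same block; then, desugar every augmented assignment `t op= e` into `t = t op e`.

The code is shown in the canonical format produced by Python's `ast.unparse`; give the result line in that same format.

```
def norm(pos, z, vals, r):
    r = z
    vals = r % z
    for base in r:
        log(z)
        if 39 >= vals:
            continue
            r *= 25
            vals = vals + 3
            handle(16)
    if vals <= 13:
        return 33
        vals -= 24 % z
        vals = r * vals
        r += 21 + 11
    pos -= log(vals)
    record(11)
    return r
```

pos = pos - log(vals)

Transformed code:
def norm(pos, z, vals, r):
    r = z
    vals = r % z
    for base in r:
        log(z)
        if 39 >= vals:
            continue
    if vals <= 13:
        return 33
    pos = pos - log(vals)
    record(11)
    return r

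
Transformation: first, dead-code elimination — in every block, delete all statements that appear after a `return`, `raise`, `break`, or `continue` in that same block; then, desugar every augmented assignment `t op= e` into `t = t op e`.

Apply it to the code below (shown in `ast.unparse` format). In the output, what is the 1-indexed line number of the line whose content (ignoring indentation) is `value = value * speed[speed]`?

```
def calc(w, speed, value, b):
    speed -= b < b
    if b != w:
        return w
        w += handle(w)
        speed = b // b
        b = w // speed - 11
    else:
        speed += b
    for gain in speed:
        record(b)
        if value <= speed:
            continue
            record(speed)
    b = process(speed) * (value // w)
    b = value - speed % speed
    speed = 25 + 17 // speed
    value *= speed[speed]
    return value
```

14

Transformed code:
def calc(w, speed, value, b):
    speed = speed - (b < b)
    if b != w:
        return w
    else:
        speed = speed + b
    for gain in speed:
        record(b)
        if value <= speed:
            continue
    b = process(speed) * (value // w)
    b = value - speed % speed
    speed = 25 + 17 // speed
    value = value * speed[speed]
    return value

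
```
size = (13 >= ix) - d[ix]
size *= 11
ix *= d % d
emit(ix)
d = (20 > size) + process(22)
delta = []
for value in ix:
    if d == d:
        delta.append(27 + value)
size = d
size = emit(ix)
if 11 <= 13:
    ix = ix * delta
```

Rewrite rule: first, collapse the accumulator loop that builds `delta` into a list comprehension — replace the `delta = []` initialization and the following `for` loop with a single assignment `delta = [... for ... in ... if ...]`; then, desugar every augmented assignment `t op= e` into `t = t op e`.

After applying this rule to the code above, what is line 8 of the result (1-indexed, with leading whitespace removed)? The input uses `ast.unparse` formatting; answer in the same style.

Transformed code:
size = (13 >= ix) - d[ix]
size = size * 11
ix = ix * (d % d)
emit(ix)
d = (20 > size) + process(22)
delta = [27 + value for value in ix if d == d]
size = d
size = emit(ix)
if 11 <= 13:
    ix = ix * delta

size = emit(ix)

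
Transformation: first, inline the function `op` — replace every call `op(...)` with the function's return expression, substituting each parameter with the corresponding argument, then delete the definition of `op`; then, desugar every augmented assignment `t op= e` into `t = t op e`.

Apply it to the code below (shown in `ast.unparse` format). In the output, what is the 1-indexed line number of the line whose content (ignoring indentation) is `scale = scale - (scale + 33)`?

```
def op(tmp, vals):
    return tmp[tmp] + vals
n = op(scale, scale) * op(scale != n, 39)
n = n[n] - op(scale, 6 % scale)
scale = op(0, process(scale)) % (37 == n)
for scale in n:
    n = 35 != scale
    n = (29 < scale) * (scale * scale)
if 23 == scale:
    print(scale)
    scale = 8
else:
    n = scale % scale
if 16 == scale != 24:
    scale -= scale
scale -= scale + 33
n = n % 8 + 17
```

Transformed code:
n = (scale[scale] + scale) * ((scale != n)[scale != n] + 39)
n = n[n] - (scale[scale] + 6 % scale)
scale = (0[0] + process(scale)) % (37 == n)
for scale in n:
    n = 35 != scale
    n = (29 < scale) * (scale * scale)
if 23 == scale:
    print(scale)
    scale = 8
else:
    n = scale % scale
if 16 == scale != 24:
    scale = scale - scale
scale = scale - (scale + 33)
n = n % 8 + 17

14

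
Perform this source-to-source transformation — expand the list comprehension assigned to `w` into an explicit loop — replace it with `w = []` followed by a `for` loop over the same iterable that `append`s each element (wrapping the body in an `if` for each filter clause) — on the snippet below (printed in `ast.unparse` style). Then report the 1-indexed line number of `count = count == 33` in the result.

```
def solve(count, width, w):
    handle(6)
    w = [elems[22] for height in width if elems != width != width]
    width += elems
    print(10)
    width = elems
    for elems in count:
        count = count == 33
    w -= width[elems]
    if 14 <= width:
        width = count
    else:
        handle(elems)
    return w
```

11

Transformed code:
def solve(count, width, w):
    handle(6)
    w = []
    for height in width:
        if elems != width != width:
            w.append(elems[22])
    width += elems
    print(10)
    width = elems
    for elems in count:
        count = count == 33
    w -= width[elems]
    if 14 <= width:
        width = count
    else:
        handle(elems)
    return w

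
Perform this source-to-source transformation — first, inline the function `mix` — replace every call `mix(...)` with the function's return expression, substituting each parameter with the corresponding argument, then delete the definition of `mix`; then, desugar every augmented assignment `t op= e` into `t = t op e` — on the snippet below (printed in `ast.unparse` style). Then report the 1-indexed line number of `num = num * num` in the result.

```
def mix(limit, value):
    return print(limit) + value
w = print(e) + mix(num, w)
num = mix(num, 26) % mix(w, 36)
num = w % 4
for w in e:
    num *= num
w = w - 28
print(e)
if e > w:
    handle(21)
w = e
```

5

Transformed code:
w = print(e) + (print(num) + w)
num = (print(num) + 26) % (print(w) + 36)
num = w % 4
for w in e:
    num = num * num
w = w - 28
print(e)
if e > w:
    handle(21)
w = e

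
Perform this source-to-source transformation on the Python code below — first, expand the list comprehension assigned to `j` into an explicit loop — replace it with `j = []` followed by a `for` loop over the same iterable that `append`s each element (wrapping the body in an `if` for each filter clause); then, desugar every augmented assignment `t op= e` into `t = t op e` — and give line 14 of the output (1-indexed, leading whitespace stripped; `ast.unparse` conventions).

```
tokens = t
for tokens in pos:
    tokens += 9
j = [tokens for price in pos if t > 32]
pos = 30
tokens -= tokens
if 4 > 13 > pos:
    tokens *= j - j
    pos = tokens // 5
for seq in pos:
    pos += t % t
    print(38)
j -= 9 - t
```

Transformed code:
tokens = t
for tokens in pos:
    tokens = tokens + 9
j = []
for price in pos:
    if t > 32:
        j.append(tokens)
pos = 30
tokens = tokens - tokens
if 4 > 13 > pos:
    tokens = tokens * (j - j)
    pos = tokens // 5
for seq in pos:
    pos = pos + t % t
    print(38)
j = j - (9 - t)

pos = pos + t % t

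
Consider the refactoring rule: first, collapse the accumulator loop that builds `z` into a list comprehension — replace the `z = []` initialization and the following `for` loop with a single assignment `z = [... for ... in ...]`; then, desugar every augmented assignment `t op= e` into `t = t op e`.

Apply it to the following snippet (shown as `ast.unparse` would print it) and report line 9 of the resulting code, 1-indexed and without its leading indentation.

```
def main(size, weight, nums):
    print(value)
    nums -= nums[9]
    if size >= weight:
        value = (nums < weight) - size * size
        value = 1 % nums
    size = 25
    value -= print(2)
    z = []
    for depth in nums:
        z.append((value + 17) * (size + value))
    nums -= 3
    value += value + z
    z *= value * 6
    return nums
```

z = [(value + 17) * (size + value) for depth in nums]

Transformed code:
def main(size, weight, nums):
    print(value)
    nums = nums - nums[9]
    if size >= weight:
        value = (nums < weight) - size * size
        value = 1 % nums
    size = 25
    value = value - print(2)
    z = [(value + 17) * (size + value) for depth in nums]
    nums = nums - 3
    value = value + (value + z)
    z = z * (value * 6)
    return nums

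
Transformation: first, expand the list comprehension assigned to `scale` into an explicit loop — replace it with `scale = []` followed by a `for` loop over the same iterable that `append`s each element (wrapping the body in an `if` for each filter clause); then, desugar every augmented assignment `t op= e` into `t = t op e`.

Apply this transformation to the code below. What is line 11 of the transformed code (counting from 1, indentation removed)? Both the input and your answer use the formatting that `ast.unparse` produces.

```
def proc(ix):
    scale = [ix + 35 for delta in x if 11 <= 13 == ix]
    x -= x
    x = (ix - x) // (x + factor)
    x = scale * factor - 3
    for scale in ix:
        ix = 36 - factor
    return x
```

Transformed code:
def proc(ix):
    scale = []
    for delta in x:
        if 11 <= 13 == ix:
            scale.append(ix + 35)
    x = x - x
    x = (ix - x) // (x + factor)
    x = scale * factor - 3
    for scale in ix:
        ix = 36 - factor
    return x

return x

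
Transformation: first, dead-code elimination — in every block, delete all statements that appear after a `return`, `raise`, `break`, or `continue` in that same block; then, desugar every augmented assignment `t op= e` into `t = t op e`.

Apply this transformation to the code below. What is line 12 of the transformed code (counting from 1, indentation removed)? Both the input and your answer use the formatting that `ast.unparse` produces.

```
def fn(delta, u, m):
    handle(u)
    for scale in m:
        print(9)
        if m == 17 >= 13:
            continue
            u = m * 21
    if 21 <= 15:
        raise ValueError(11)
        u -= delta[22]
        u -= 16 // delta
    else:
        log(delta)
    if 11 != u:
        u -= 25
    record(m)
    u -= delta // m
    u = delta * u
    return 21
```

u = u - 25

Transformed code:
def fn(delta, u, m):
    handle(u)
    for scale in m:
        print(9)
        if m == 17 >= 13:
            continue
    if 21 <= 15:
        raise ValueError(11)
    else:
        log(delta)
    if 11 != u:
        u = u - 25
    record(m)
    u = u - delta // m
    u = delta * u
    return 21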